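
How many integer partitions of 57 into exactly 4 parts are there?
p(57, 4 parts) = 1350

Partitions of n into exactly k parts are in bijection with partitions of n − k into at most k parts (subtract 1 from each part). So p(57, exactly 4) = p(53, parts ≤ 4). Computing via the recurrence p(m, j) = p(m, j−1) + p(m−j, j) gives 1350.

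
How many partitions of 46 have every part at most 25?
p(46, parts ≤ 25) = 102844

Use the recurrence p(n, m) = p(n, m−1) + p(n−m, m): either the largest part is < m (count p(n, m−1)) or the largest part is exactly m (remove one copy of m, count p(n−m, m)). With p(0, ·) = 1 this gives p(46, parts ≤ 25) = 102844. (By conjugating Young diagrams, this also counts partitions of 46 into at most 25 parts.)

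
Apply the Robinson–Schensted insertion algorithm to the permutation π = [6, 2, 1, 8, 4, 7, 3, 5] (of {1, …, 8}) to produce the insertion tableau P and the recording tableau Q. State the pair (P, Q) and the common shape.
P = [1, 3, 5] / [2, 4, 7] / [6, 8];  Q = [1, 4, 6] / [2, 5, 8] / [3, 7];  common shape = (3, 3, 2)

Row-insert the values π_1, π_2, … into P one at a time, bumping the leftmost entry strictly greater than the inserted value down to the next row. The recording tableau Q records, in position (i, j), the step at which that cell was added to P.
  Insert 6 (step 1): P = [6];  Q = [1]
  Insert 2 (step 2): P = [2] / [6];  Q = [1] / [2]
  Insert 1 (step 3): P = [1] / [2] / [6];  Q = [1] / [2] / [3]
  Insert 8 (step 4): P = [1, 8] / [2] / [6];  Q = [1, 4] / [2] / [3]
  Insert 4 (step 5): P = [1, 4] / [2, 8] / [6];  Q = [1, 4] / [2, 5] / [3]
  Insert 7 (step 6): P = [1, 4, 7] / [2, 8] / [6];  Q = [1, 4, 6] / [2, 5] / [3]
  Insert 3 (step 7): P = [1, 3, 7] / [2, 4] / [6, 8];  Q = [1, 4, 6] / [2, 5] / [3, 7]
  Insert 5 (step 8): P = [1, 3, 5] / [2, 4, 7] / [6, 8];  Q = [1, 4, 6] / [2, 5, 8] / [3, 7]
Final shape: (3, 3, 2).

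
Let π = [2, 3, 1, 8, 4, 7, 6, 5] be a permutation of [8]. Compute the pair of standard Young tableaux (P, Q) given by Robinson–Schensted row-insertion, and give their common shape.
P = [1, 3, 4, 5] / [2, 6] / [7] / [8];  Q = [1, 2, 4, 6] / [3, 5] / [7] / [8];  common shape = (4, 2, 1, 1)

Row-insert the values π_1, π_2, … into P one at a time, bumping the leftmost entry strictly greater than the inserted value down to the next row. The recording tableau Q records, in position (i, j), the step at which that cell was added to P.
  Insert 2 (step 1): P = [2];  Q = [1]
  Insert 3 (step 2): P = [2, 3];  Q = [1, 2]
  Insert 1 (step 3): P = [1, 3] / [2];  Q = [1, 2] / [3]
  Insert 8 (step 4): P = [1, 3, 8] / [2];  Q = [1, 2, 4] / [3]
  Insert 4 (step 5): P = [1, 3, 4] / [2, 8];  Q = [1, 2, 4] / [3, 5]
  Insert 7 (step 6): P = [1, 3, 4, 7] / [2, 8];  Q = [1, 2, 4, 6] / [3, 5]
  Insert 6 (step 7): P = [1, 3, 4, 6] / [2, 7] / [8];  Q = [1, 2, 4, 6] / [3, 5] / [7]
  Insert 5 (step 8): P = [1, 3, 4, 5] / [2, 6] / [7] / [8];  Q = [1, 2, 4, 6] / [3, 5] / [7] / [8]
Final shape: (4, 2, 1, 1).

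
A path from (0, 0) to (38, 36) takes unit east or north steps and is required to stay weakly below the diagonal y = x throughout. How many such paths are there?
Number of paths = 130783058462384959036

By the reflection principle (André's argument), the number of monotone paths to (38, 36) with n ≤ m that never go above y = x is C(74, 38) − C(74, 39) = 1700179760011004467468 − 1569396701548619508432 = 130783058462384959036.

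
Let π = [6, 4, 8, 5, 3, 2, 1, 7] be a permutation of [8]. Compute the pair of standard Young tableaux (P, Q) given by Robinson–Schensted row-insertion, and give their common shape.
P = [1, 5, 7] / [2, 8] / [3] / [4] / [6];  Q = [1, 3, 8] / [2, 4] / [5] / [6] / [7];  common shape = (3, 2, 1, 1, 1)

Row-insert the values π_1, π_2, … into P one at a time, bumping the leftmost entry strictly greater than the inserted value down to the next row. The recording tableau Q records, in position (i, j), the step at which that cell was added to P.
  Insert 6 (step 1): P = [6];  Q = [1]
  Insert 4 (step 2): P = [4] / [6];  Q = [1] / [2]
  Insert 8 (step 3): P = [4, 8] / [6];  Q = [1, 3] / [2]
  Insert 5 (step 4): P = [4, 5] / [6, 8];  Q = [1, 3] / [2, 4]
  Insert 3 (step 5): P = [3, 5] / [4, 8] / [6];  Q = [1, 3] / [2, 4] / [5]
  Insert 2 (step 6): P = [2, 5] / [3, 8] / [4] / [6];  Q = [1, 3] / [2, 4] / [5] / [6]
  Insert 1 (step 7): P = [1, 5] / [2, 8] / [3] / [4] / [6];  Q = [1, 3] / [2, 4] / [5] / [6] / [7]
  Insert 7 (step 8): P = [1, 5, 7] / [2, 8] / [3] / [4] / [6];  Q = [1, 3, 8] / [2, 4] / [5] / [6] / [7]
Final shape: (3, 2, 1, 1, 1).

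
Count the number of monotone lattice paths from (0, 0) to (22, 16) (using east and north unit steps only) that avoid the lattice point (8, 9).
Number of paths = 19413207630

Total paths from (0, 0) to (22, 16): C(38, 22) = 22239974430. Paths through (8, 9): (paths (0, 0) → (8, 9)) × (paths (8, 9) → (22, 16)) = C(17, 8) · C(21, 14) = 24310 · 116280 = 2826766800. Avoidance count = 22239974430 − 2826766800 = 19413207630.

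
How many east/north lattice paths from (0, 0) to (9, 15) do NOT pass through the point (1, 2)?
Number of paths = 697034

Total paths from (0, 0) to (9, 15): C(24, 9) = 1307504. Paths through (1, 2): (paths (0, 0) → (1, 2)) × (paths (1, 2) → (9, 15)) = C(3, 1) · C(21, 8) = 3 · 203490 = 610470. Avoidance count = 1307504 − 610470 = 697034.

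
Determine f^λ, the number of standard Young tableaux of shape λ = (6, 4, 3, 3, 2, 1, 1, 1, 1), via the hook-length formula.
# SYT of shape (6, 4, 3, 3, 2, 1, 1, 1, 1) = 2424922500

Hook-length formula: f^λ = n! / Π hook(c), product over all cells c of the Young diagram. For λ = (6, 4, 3, 3, 2, 1, 1, 1, 1), n = 22 boxes. Hook lengths by row (left-to-right, top-to-bottom): [14, 9, 7, 4, 2, 1]; [11, 6, 4, 1]; [9, 4, 2]; [8, 3, 1]; [6, 1]; [4]; [3]; [2]; [1]. Product of hooks = 463520268288. So f^λ = 22! / 463520268288 = 1124000727777607680000 / 463520268288 = 2424922500.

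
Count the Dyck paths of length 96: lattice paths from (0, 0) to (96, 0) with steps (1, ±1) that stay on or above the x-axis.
C_48 = 131327898242169365477991900

These Dyck paths are counted by the Catalan number C_n = (1/(n + 1)) · C(2n, n). For n = 48: C_48 = (1/49) · C(96, 48) = 6435067013866298908421603100/49 = 131327898242169365477991900.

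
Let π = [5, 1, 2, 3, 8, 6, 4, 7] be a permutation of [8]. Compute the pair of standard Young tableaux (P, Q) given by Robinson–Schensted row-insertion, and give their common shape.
P = [1, 2, 3, 4, 7] / [5, 6] / [8];  Q = [1, 3, 4, 5, 8] / [2, 6] / [7];  common shape = (5, 2, 1)

Row-insert the values π_1, π_2, … into P one at a time, bumping the leftmost entry strictly greater than the inserted value down to the next row. The recording tableau Q records, in position (i, j), the step at which that cell was added to P.
  Insert 5 (step 1): P = [5];  Q = [1]
  Insert 1 (step 2): P = [1] / [5];  Q = [1] / [2]
  Insert 2 (step 3): P = [1, 2] / [5];  Q = [1, 3] / [2]
  Insert 3 (step 4): P = [1, 2, 3] / [5];  Q = [1, 3, 4] / [2]
  Insert 8 (step 5): P = [1, 2, 3, 8] / [5];  Q = [1, 3, 4, 5] / [2]
  Insert 6 (step 6): P = [1, 2, 3, 6] / [5, 8];  Q = [1, 3, 4, 5] / [2, 6]
  Insert 4 (step 7): P = [1, 2, 3, 4] / [5, 6] / [8];  Q = [1, 3, 4, 5] / [2, 6] / [7]
  Insert 7 (step 8): P = [1, 2, 3, 4, 7] / [5, 6] / [8];  Q = [1, 3, 4, 5, 8] / [2, 6] / [7]
Final shape: (5, 2, 1).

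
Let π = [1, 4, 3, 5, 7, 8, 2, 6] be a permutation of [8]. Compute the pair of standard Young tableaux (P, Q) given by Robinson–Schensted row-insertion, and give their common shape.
P = [1, 2, 5, 6, 8] / [3, 7] / [4];  Q = [1, 2, 4, 5, 6] / [3, 8] / [7];  common shape = (5, 2, 1)

Row-insert the values π_1, π_2, … into P one at a time, bumping the leftmost entry strictly greater than the inserted value down to the next row. The recording tableau Q records, in position (i, j), the step at which that cell was added to P.
  Insert 1 (step 1): P = [1];  Q = [1]
  Insert 4 (step 2): P = [1, 4];  Q = [1, 2]
  Insert 3 (step 3): P = [1, 3] / [4];  Q = [1, 2] / [3]
  Insert 5 (step 4): P = [1, 3, 5] / [4];  Q = [1, 2, 4] / [3]
  Insert 7 (step 5): P = [1, 3, 5, 7] / [4];  Q = [1, 2, 4, 5] / [3]
  Insert 8 (step 6): P = [1, 3, 5, 7, 8] / [4];  Q = [1, 2, 4, 5, 6] / [3]
  Insert 2 (step 7): P = [1, 2, 5, 7, 8] / [3] / [4];  Q = [1, 2, 4, 5, 6] / [3] / [7]
  Insert 6 (step 8): P = [1, 2, 5, 6, 8] / [3, 7] / [4];  Q = [1, 2, 4, 5, 6] / [3, 8] / [7]
Final shape: (5, 2, 1).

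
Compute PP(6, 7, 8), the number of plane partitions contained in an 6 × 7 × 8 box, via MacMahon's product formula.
PP(6, 7, 8) = 19702998159210080

Evaluate the triple product over i = 1..6, j = 1..7, k = 1..8. The factors are (2/1) · (3/2) · (4/3) · (5/4) · (6/5) · (7/6) · (8/7) · (9/8) · … (336 factors total). The numerators and denominators telescope so the product is an integer; carrying out the multiplication exactly gives PP(6, 7, 8) = 19702998159210080.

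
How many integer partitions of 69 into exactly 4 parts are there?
p(69, 4 parts) = 2376

Partitions of n into exactly k parts are in bijection with partitions of n − k into at most k parts (subtract 1 from each part). So p(69, exactly 4) = p(65, parts ≤ 4). Computing via the recurrence p(m, j) = p(m, j−1) + p(m−j, j) gives 2376.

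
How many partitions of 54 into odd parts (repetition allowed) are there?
p_odd(54) = 5718

Enumerate partitions using only odd parts via the recurrence o(n, m) = o(n, m−2) + o(n−m, m) over odd m, starting from the largest odd part ≤ n. This gives p_odd(54) = 5718. (Euler's theorem: equals the count of distinct-part partitions.)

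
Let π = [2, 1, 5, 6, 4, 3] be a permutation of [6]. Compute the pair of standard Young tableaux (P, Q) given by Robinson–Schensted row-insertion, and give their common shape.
P = [1, 3, 6] / [2, 4] / [5];  Q = [1, 3, 4] / [2, 5] / [6];  common shape = (3, 2, 1)

Row-insert the values π_1, π_2, … into P one at a time, bumping the leftmost entry strictly greater than the inserted value down to the next row. The recording tableau Q records, in position (i, j), the step at which that cell was added to P.
  Insert 2 (step 1): P = [2];  Q = [1]
  Insert 1 (step 2): P = [1] / [2];  Q = [1] / [2]
  Insert 5 (step 3): P = [1, 5] / [2];  Q = [1, 3] / [2]
  Insert 6 (step 4): P = [1, 5, 6] / [2];  Q = [1, 3, 4] / [2]
  Insert 4 (step 5): P = [1, 4, 6] / [2, 5];  Q = [1, 3, 4] / [2, 5]
  Insert 3 (step 6): P = [1, 3, 6] / [2, 4] / [5];  Q = [1, 3, 4] / [2, 5] / [6]
Final shape: (3, 2, 1).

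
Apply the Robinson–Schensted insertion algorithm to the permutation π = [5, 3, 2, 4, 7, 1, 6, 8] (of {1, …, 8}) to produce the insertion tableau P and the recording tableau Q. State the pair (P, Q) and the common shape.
P = [1, 4, 6, 8] / [2, 7] / [3] / [5];  Q = [1, 4, 5, 8] / [2, 7] / [3] / [6];  common shape = (4, 2, 1, 1)

Row-insert the values π_1, π_2, … into P one at a time, bumping the leftmost entry strictly greater than the inserted value down to the next row. The recording tableau Q records, in position (i, j), the step at which that cell was added to P.
  Insert 5 (step 1): P = [5];  Q = [1]
  Insert 3 (step 2): P = [3] / [5];  Q = [1] / [2]
  Insert 2 (step 3): P = [2] / [3] / [5];  Q = [1] / [2] / [3]
  Insert 4 (step 4): P = [2, 4] / [3] / [5];  Q = [1, 4] / [2] / [3]
  Insert 7 (step 5): P = [2, 4, 7] / [3] / [5];  Q = [1, 4, 5] / [2] / [3]
  Insert 1 (step 6): P = [1, 4, 7] / [2] / [3] / [5];  Q = [1, 4, 5] / [2] / [3] / [6]
  Insert 6 (step 7): P = [1, 4, 6] / [2, 7] / [3] / [5];  Q = [1, 4, 5] / [2, 7] / [3] / [6]
  Insert 8 (step 8): P = [1, 4, 6, 8] / [2, 7] / [3] / [5];  Q = [1, 4, 5, 8] / [2, 7] / [3] / [6]
Final shape: (4, 2, 1, 1).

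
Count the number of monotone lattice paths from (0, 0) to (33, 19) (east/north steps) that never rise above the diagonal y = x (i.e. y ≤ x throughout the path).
Number of paths = 33688403180250

By the reflection principle (André's argument), the number of monotone paths to (33, 19) with n ≤ m that never go above y = x is C(52, 33) − C(52, 34) = 76360380541900 − 42671977361650 = 33688403180250.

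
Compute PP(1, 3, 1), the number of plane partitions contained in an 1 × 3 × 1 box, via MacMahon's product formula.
PP(1, 3, 1) = 4

Evaluate the triple product over i = 1..1, j = 1..3, k = 1..1. The factors are (2/1) · (3/2) · (4/3). The numerators and denominators telescope so the product is an integer; carrying out the multiplication exactly gives PP(1, 3, 1) = 4.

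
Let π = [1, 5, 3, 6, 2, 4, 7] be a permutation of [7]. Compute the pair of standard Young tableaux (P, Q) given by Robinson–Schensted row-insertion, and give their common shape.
P = [1, 2, 4, 7] / [3, 6] / [5];  Q = [1, 2, 4, 7] / [3, 6] / [5];  common shape = (4, 2, 1)

Row-insert the values π_1, π_2, … into P one at a time, bumping the leftmost entry strictly greater than the inserted value down to the next row. The recording tableau Q records, in position (i, j), the step at which that cell was added to P.
  Insert 1 (step 1): P = [1];  Q = [1]
  Insert 5 (step 2): P = [1, 5];  Q = [1, 2]
  Insert 3 (step 3): P = [1, 3] / [5];  Q = [1, 2] / [3]
  Insert 6 (step 4): P = [1, 3, 6] / [5];  Q = [1, 2, 4] / [3]
  Insert 2 (step 5): P = [1, 2, 6] / [3] / [5];  Q = [1, 2, 4] / [3] / [5]
  Insert 4 (step 6): P = [1, 2, 4] / [3, 6] / [5];  Q = [1, 2, 4] / [3, 6] / [5]
  Insert 7 (step 7): P = [1, 2, 4, 7] / [3, 6] / [5];  Q = [1, 2, 4, 7] / [3, 6] / [5]
Final shape: (4, 2, 1).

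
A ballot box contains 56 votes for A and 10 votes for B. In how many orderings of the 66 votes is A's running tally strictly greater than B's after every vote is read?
Strict-lead orderings = 147047049448

Total orderings of the 66 votes with 56 for A: C(66, 56) = 210980549208. By the Bertrand ballot formula (Cycle Lemma / reflection principle), the number of orderings in which A is strictly ahead of B throughout is (p − q)/(p + q) · C(p + q, p) = (56 − 10)/(56 + 10) · 210980549208 = 147047049448.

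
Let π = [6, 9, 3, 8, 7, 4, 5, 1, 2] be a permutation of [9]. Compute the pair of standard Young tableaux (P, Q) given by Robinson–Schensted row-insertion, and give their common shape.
P = [1, 2, 5] / [3, 4] / [6, 7] / [8] / [9];  Q = [1, 2, 7] / [3, 4] / [5, 9] / [6] / [8];  common shape = (3, 2, 2, 1, 1)

Row-insert the values π_1, π_2, … into P one at a time, bumping the leftmost entry strictly greater than the inserted value down to the next row. The recording tableau Q records, in position (i, j), the step at which that cell was added to P.
  Insert 6 (step 1): P = [6];  Q = [1]
  Insert 9 (step 2): P = [6, 9];  Q = [1, 2]
  Insert 3 (step 3): P = [3, 9] / [6];  Q = [1, 2] / [3]
  Insert 8 (step 4): P = [3, 8] / [6, 9];  Q = [1, 2] / [3, 4]
  Insert 7 (step 5): P = [3, 7] / [6, 8] / [9];  Q = [1, 2] / [3, 4] / [5]
  Insert 4 (step 6): P = [3, 4] / [6, 7] / [8] / [9];  Q = [1, 2] / [3, 4] / [5] / [6]
  Insert 5 (step 7): P = [3, 4, 5] / [6, 7] / [8] / [9];  Q = [1, 2, 7] / [3, 4] / [5] / [6]
  Insert 1 (step 8): P = [1, 4, 5] / [3, 7] / [6] / [8] / [9];  Q = [1, 2, 7] / [3, 4] / [5] / [6] / [8]
  Insert 2 (step 9): P = [1, 2, 5] / [3, 4] / [6, 7] / [8] / [9];  Q = [1, 2, 7] / [3, 4] / [5, 9] / [6] / [8]
Final shape: (3, 2, 2, 1, 1).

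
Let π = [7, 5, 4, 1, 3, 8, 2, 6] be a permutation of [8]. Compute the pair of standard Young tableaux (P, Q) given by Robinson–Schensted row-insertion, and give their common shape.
P = [1, 2, 6] / [3, 8] / [4] / [5] / [7];  Q = [1, 5, 6] / [2, 8] / [3] / [4] / [7];  common shape = (3, 2, 1, 1, 1)

Row-insert the values π_1, π_2, … into P one at a time, bumping the leftmost entry strictly greater than the inserted value down to the next row. The recording tableau Q records, in position (i, j), the step at which that cell was added to P.
  Insert 7 (step 1): P = [7];  Q = [1]
  Insert 5 (step 2): P = [5] / [7];  Q = [1] / [2]
  Insert 4 (step 3): P = [4] / [5] / [7];  Q = [1] / [2] / [3]
  Insert 1 (step 4): P = [1] / [4] / [5] / [7];  Q = [1] / [2] / [3] / [4]
  Insert 3 (step 5): P = [1, 3] / [4] / [5] / [7];  Q = [1, 5] / [2] / [3] / [4]
  Insert 8 (step 6): P = [1, 3, 8] / [4] / [5] / [7];  Q = [1, 5, 6] / [2] / [3] / [4]
  Insert 2 (step 7): P = [1, 2, 8] / [3] / [4] / [5] / [7];  Q = [1, 5, 6] / [2] / [3] / [4] / [7]
  Insert 6 (step 8): P = [1, 2, 6] / [3, 8] / [4] / [5] / [7];  Q = [1, 5, 6] / [2, 8] / [3] / [4] / [7]
Final shape: (3, 2, 1, 1, 1).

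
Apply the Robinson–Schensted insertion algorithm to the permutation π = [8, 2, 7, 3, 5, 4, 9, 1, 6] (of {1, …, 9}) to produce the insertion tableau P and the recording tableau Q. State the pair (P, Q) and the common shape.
P = [1, 3, 4, 6] / [2, 9] / [5] / [7] / [8];  Q = [1, 3, 5, 7] / [2, 9] / [4] / [6] / [8];  common shape = (4, 2, 1, 1, 1)

Row-insert the values π_1, π_2, … into P one at a time, bumping the leftmost entry strictly greater than the inserted value down to the next row. The recording tableau Q records, in position (i, j), the step at which that cell was added to P.
  Insert 8 (step 1): P = [8];  Q = [1]
  Insert 2 (step 2): P = [2] / [8];  Q = [1] / [2]
  Insert 7 (step 3): P = [2, 7] / [8];  Q = [1, 3] / [2]
  Insert 3 (step 4): P = [2, 3] / [7] / [8];  Q = [1, 3] / [2] / [4]
  Insert 5 (step 5): P = [2, 3, 5] / [7] / [8];  Q = [1, 3, 5] / [2] / [4]
  Insert 4 (step 6): P = [2, 3, 4] / [5] / [7] / [8];  Q = [1, 3, 5] / [2] / [4] / [6]
  Insert 9 (step 7): P = [2, 3, 4, 9] / [5] / [7] / [8];  Q = [1, 3, 5, 7] / [2] / [4] / [6]
  Insert 1 (step 8): P = [1, 3, 4, 9] / [2] / [5] / [7] / [8];  Q = [1, 3, 5, 7] / [2] / [4] / [6] / [8]
  Insert 6 (step 9): P = [1, 3, 4, 6] / [2, 9] / [5] / [7] / [8];  Q = [1, 3, 5, 7] / [2, 9] / [4] / [6] / [8]
Final shape: (4, 2, 1, 1, 1).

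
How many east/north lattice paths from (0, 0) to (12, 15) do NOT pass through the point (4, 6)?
Number of paths = 12278760

Total paths from (0, 0) to (12, 15): C(27, 12) = 17383860. Paths through (4, 6): (paths (0, 0) → (4, 6)) × (paths (4, 6) → (12, 15)) = C(10, 4) · C(17, 8) = 210 · 24310 = 5105100. Avoidance count = 17383860 − 5105100 = 12278760.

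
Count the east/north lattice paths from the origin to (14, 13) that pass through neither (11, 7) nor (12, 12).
Number of paths = 9845448

Inclusion–exclusion. Total paths: C(27, 14) = 20058300. Through P₁: C(18, 11)·C(9, 3) = 2673216. Through P₂: C(24, 12)·C(3, 2) = 8112468. Since P₁ is strictly southwest of P₂, a monotone path through both must visit P₁ then P₂; paths through both = C(18, 11)·C(6, 1)·C(3, 2) = 572832. Avoid both = 20058300 − 2673216 − 8112468 + 572832 = 9845448.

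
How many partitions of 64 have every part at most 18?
p(64, parts ≤ 18) = 1224262

Use the recurrence p(n, m) = p(n, m−1) + p(n−m, m): either the largest part is < m (count p(n, m−1)) or the largest part is exactly m (remove one copy of m, count p(n−m, m)). With p(0, ·) = 1 this gives p(64, parts ≤ 18) = 1224262. (By conjugating Young diagrams, this also counts partitions of 64 into at most 18 parts.)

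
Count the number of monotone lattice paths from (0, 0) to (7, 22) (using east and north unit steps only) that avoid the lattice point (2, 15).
Number of paths = 1453068

Total paths from (0, 0) to (7, 22): C(29, 7) = 1560780. Paths through (2, 15): (paths (0, 0) → (2, 15)) × (paths (2, 15) → (7, 22)) = C(17, 2) · C(12, 5) = 136 · 792 = 107712. Avoidance count = 1560780 − 107712 = 1453068.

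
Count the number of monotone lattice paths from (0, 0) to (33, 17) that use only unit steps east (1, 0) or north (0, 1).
Number of paths = 9847379391150

A monotone lattice path from (0, 0) to (33, 17) consists of 33 east steps and 17 north steps in some order, so it is determined by which 33 of the 50 steps are east. The count is C(50, 33) = 9847379391150.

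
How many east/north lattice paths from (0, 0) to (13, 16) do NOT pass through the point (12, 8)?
Number of paths = 66730185

Total paths from (0, 0) to (13, 16): C(29, 13) = 67863915. Paths through (12, 8): (paths (0, 0) → (12, 8)) × (paths (12, 8) → (13, 16)) = C(20, 12) · C(9, 1) = 125970 · 9 = 1133730. Avoidance count = 67863915 − 1133730 = 66730185.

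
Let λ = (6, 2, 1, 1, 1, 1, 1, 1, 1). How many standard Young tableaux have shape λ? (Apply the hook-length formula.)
# SYT of shape (6, 2, 1, 1, 1, 1, 1, 1, 1) = 14300

Hook-length formula: f^λ = n! / Π hook(c), product over all cells c of the Young diagram. For λ = (6, 2, 1, 1, 1, 1, 1, 1, 1), n = 15 boxes. Hook lengths by row (left-to-right, top-to-bottom): [14, 6, 4, 3, 2, 1]; [9, 1]; [7]; [6]; [5]; [4]; [3]; [2]; [1]. Product of hooks = 91445760. So f^λ = 15! / 91445760 = 1307674368000 / 91445760 = 14300.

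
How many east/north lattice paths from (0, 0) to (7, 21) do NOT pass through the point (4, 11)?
Number of paths = 793650

Total paths from (0, 0) to (7, 21): C(28, 7) = 1184040. Paths through (4, 11): (paths (0, 0) → (4, 11)) × (paths (4, 11) → (7, 21)) = C(15, 4) · C(13, 3) = 1365 · 286 = 390390. Avoidance count = 1184040 − 390390 = 793650.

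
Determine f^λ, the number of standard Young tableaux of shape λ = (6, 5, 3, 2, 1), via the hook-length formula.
# SYT of shape (6, 5, 3, 2, 1) = 3573570

Hook-length formula: f^λ = n! / Π hook(c), product over all cells c of the Young diagram. For λ = (6, 5, 3, 2, 1), n = 17 boxes. Hook lengths by row (left-to-right, top-to-bottom): [10, 8, 6, 4, 3, 1]; [8, 6, 4, 2, 1]; [5, 3, 1]; [3, 1]; [1]. Product of hooks = 99532800. So f^λ = 17! / 99532800 = 355687428096000 / 99532800 = 3573570.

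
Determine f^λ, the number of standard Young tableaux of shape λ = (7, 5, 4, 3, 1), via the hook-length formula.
# SYT of shape (7, 5, 4, 3, 1) = 154313250

Hook-length formula: f^λ = n! / Π hook(c), product over all cells c of the Young diagram. For λ = (7, 5, 4, 3, 1), n = 20 boxes. Hook lengths by row (left-to-right, top-to-bottom): [11, 9, 8, 6, 4, 2, 1]; [8, 6, 5, 3, 1]; [6, 4, 3, 1]; [4, 2, 1]; [1]. Product of hooks = 15765995520. So f^λ = 20! / 15765995520 = 2432902008176640000 / 15765995520 = 154313250.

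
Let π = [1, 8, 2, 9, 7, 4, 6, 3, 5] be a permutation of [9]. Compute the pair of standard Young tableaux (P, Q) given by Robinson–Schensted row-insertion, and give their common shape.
P = [1, 2, 3, 5] / [4, 6] / [7, 9] / [8];  Q = [1, 2, 4, 7] / [3, 5] / [6, 9] / [8];  common shape = (4, 2, 2, 1)

Row-insert the values π_1, π_2, … into P one at a time, bumping the leftmost entry strictly greater than the inserted value down to the next row. The recording tableau Q records, in position (i, j), the step at which that cell was added to P.
  Insert 1 (step 1): P = [1];  Q = [1]
  Insert 8 (step 2): P = [1, 8];  Q = [1, 2]
  Insert 2 (step 3): P = [1, 2] / [8];  Q = [1, 2] / [3]
  Insert 9 (step 4): P = [1, 2, 9] / [8];  Q = [1, 2, 4] / [3]
  Insert 7 (step 5): P = [1, 2, 7] / [8, 9];  Q = [1, 2, 4] / [3, 5]
  Insert 4 (step 6): P = [1, 2, 4] / [7, 9] / [8];  Q = [1, 2, 4] / [3, 5] / [6]
  Insert 6 (step 7): P = [1, 2, 4, 6] / [7, 9] / [8];  Q = [1, 2, 4, 7] / [3, 5] / [6]
  Insert 3 (step 8): P = [1, 2, 3, 6] / [4, 9] / [7] / [8];  Q = [1, 2, 4, 7] / [3, 5] / [6] / [8]
  Insert 5 (step 9): P = [1, 2, 3, 5] / [4, 6] / [7, 9] / [8];  Q = [1, 2, 4, 7] / [3, 5] / [6, 9] / [8]
Final shape: (4, 2, 2, 1).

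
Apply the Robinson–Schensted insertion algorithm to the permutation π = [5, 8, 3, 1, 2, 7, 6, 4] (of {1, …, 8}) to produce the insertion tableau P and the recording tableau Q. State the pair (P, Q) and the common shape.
P = [1, 2, 4] / [3, 6] / [5, 7] / [8];  Q = [1, 2, 6] / [3, 5] / [4, 7] / [8];  common shape = (3, 2, 2, 1)

Row-insert the values π_1, π_2, … into P one at a time, bumping the leftmost entry strictly greater than the inserted value down to the next row. The recording tableau Q records, in position (i, j), the step at which that cell was added to P.
  Insert 5 (step 1): P = [5];  Q = [1]
  Insert 8 (step 2): P = [5, 8];  Q = [1, 2]
  Insert 3 (step 3): P = [3, 8] / [5];  Q = [1, 2] / [3]
  Insert 1 (step 4): P = [1, 8] / [3] / [5];  Q = [1, 2] / [3] / [4]
  Insert 2 (step 5): P = [1, 2] / [3, 8] / [5];  Q = [1, 2] / [3, 5] / [4]
  Insert 7 (step 6): P = [1, 2, 7] / [3, 8] / [5];  Q = [1, 2, 6] / [3, 5] / [4]
  Insert 6 (step 7): P = [1, 2, 6] / [3, 7] / [5, 8];  Q = [1, 2, 6] / [3, 5] / [4, 7]
  Insert 4 (step 8): P = [1, 2, 4] / [3, 6] / [5, 7] / [8];  Q = [1, 2, 6] / [3, 5] / [4, 7] / [8]
Final shape: (3, 2, 2, 1).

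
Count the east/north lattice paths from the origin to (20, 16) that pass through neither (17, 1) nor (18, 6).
Number of paths = 7298981214

Inclusion–exclusion. Total paths: C(36, 20) = 7307872110. Through P₁: C(18, 17)·C(18, 3) = 14688. Through P₂: C(24, 18)·C(12, 2) = 8883336. Since P₁ is strictly southwest of P₂, a monotone path through both must visit P₁ then P₂; paths through both = C(18, 17)·C(6, 1)·C(12, 2) = 7128. Avoid both = 7307872110 − 14688 − 8883336 + 7128 = 7298981214.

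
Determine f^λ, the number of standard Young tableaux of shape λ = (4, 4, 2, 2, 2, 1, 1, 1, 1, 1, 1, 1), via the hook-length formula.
# SYT of shape (4, 4, 2, 2, 2, 1, 1, 1, 1, 1, 1, 1) = 16124160

Hook-length formula: f^λ = n! / Π hook(c), product over all cells c of the Young diagram. For λ = (4, 4, 2, 2, 2, 1, 1, 1, 1, 1, 1, 1), n = 21 boxes. Hook lengths by row (left-to-right, top-to-bottom): [15, 7, 3, 2]; [14, 6, 2, 1]; [11, 3]; [10, 2]; [9, 1]; [7]; [6]; [5]; [4]; [3]; [2]; [1]. Product of hooks = 3168595584000. So f^λ = 21! / 3168595584000 = 51090942171709440000 / 3168595584000 = 16124160.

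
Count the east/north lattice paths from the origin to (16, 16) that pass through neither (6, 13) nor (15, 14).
Number of paths = 361458318

Inclusion–exclusion. Total paths: C(32, 16) = 601080390. Through P₁: C(19, 6)·C(13, 10) = 7759752. Through P₂: C(29, 15)·C(3, 1) = 232676280. Since P₁ is strictly southwest of P₂, a monotone path through both must visit P₁ then P₂; paths through both = C(19, 6)·C(10, 9)·C(3, 1) = 813960. Avoid both = 601080390 − 7759752 − 232676280 + 813960 = 361458318.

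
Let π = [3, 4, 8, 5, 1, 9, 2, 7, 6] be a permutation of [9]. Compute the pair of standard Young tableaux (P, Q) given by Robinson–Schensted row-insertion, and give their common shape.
P = [1, 2, 5, 6] / [3, 4, 7] / [8, 9];  Q = [1, 2, 3, 6] / [4, 7, 8] / [5, 9];  common shape = (4, 3, 2)

Row-insert the values π_1, π_2, … into P one at a time, bumping the leftmost entry strictly greater than the inserted value down to the next row. The recording tableau Q records, in position (i, j), the step at which that cell was added to P.
  Insert 3 (step 1): P = [3];  Q = [1]
  Insert 4 (step 2): P = [3, 4];  Q = [1, 2]
  Insert 8 (step 3): P = [3, 4, 8];  Q = [1, 2, 3]
  Insert 5 (step 4): P = [3, 4, 5] / [8];  Q = [1, 2, 3] / [4]
  Insert 1 (step 5): P = [1, 4, 5] / [3] / [8];  Q = [1, 2, 3] / [4] / [5]
  Insert 9 (step 6): P = [1, 4, 5, 9] / [3] / [8];  Q = [1, 2, 3, 6] / [4] / [5]
  Insert 2 (step 7): P = [1, 2, 5, 9] / [3, 4] / [8];  Q = [1, 2, 3, 6] / [4, 7] / [5]
  Insert 7 (step 8): P = [1, 2, 5, 7] / [3, 4, 9] / [8];  Q = [1, 2, 3, 6] / [4, 7, 8] / [5]
  Insert 6 (step 9): P = [1, 2, 5, 6] / [3, 4, 7] / [8, 9];  Q = [1, 2, 3, 6] / [4, 7, 8] / [5, 9]
Final shape: (4, 3, 2).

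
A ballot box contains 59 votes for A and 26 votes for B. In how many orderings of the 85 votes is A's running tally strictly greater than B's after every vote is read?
Strict-lead orderings = 1955488590075833510544

Total orderings of the 85 votes with 59 for A: C(85, 59) = 5036864550195328739280. By the Bertrand ballot formula (Cycle Lemma / reflection principle), the number of orderings in which A is strictly ahead of B throughout is (p − q)/(p + q) · C(p + q, p) = (59 − 26)/(59 + 26) · 5036864550195328739280 = 1955488590075833510544.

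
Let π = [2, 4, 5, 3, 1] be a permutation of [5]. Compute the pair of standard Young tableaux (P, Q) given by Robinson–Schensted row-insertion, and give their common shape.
P = [1, 3, 5] / [2] / [4];  Q = [1, 2, 3] / [4] / [5];  common shape = (3, 1, 1)

Row-insert the values π_1, π_2, … into P one at a time, bumping the leftmost entry strictly greater than the inserted value down to the next row. The recording tableau Q records, in position (i, j), the step at which that cell was added to P.
  Insert 2 (step 1): P = [2];  Q = [1]
  Insert 4 (step 2): P = [2, 4];  Q = [1, 2]
  Insert 5 (step 3): P = [2, 4, 5];  Q = [1, 2, 3]
  Insert 3 (step 4): P = [2, 3, 5] / [4];  Q = [1, 2, 3] / [4]
  Insert 1 (step 5): P = [1, 3, 5] / [2] / [4];  Q = [1, 2, 3] / [4] / [5]
Final shape: (3, 1, 1).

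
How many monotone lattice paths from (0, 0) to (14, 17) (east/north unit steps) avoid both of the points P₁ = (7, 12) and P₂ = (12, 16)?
Number of paths = 153056628

Inclusion–exclusion. Total paths: C(31, 14) = 265182525. Through P₁: C(19, 7)·C(12, 7) = 39907296. Through P₂: C(28, 12)·C(3, 2) = 91265265. Since P₁ is strictly southwest of P₂, a monotone path through both must visit P₁ then P₂; paths through both = C(19, 7)·C(9, 5)·C(3, 2) = 19046664. Avoid both = 265182525 − 39907296 − 91265265 + 19046664 = 153056628.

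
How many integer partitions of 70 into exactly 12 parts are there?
p(70, 12 parts) = 268079

Partitions of n into exactly k parts are in bijection with partitions of n − k into at most k parts (subtract 1 from each part). So p(70, exactly 12) = p(58, parts ≤ 12). Computing via the recurrence p(m, j) = p(m, j−1) + p(m−j, j) gives 268079.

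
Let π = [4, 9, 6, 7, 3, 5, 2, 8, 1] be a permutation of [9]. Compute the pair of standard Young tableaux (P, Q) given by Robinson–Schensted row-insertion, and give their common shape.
P = [1, 5, 7, 8] / [2, 6] / [3] / [4] / [9];  Q = [1, 2, 4, 8] / [3, 6] / [5] / [7] / [9];  common shape = (4, 2, 1, 1, 1)

Row-insert the values π_1, π_2, … into P one at a time, bumping the leftmost entry strictly greater than the inserted value down to the next row. The recording tableau Q records, in position (i, j), the step at which that cell was added to P.
  Insert 4 (step 1): P = [4];  Q = [1]
  Insert 9 (step 2): P = [4, 9];  Q = [1, 2]
  Insert 6 (step 3): P = [4, 6] / [9];  Q = [1, 2] / [3]
  Insert 7 (step 4): P = [4, 6, 7] / [9];  Q = [1, 2, 4] / [3]
  Insert 3 (step 5): P = [3, 6, 7] / [4] / [9];  Q = [1, 2, 4] / [3] / [5]
  Insert 5 (step 6): P = [3, 5, 7] / [4, 6] / [9];  Q = [1, 2, 4] / [3, 6] / [5]
  Insert 2 (step 7): P = [2, 5, 7] / [3, 6] / [4] / [9];  Q = [1, 2, 4] / [3, 6] / [5] / [7]
  Insert 8 (step 8): P = [2, 5, 7, 8] / [3, 6] / [4] / [9];  Q = [1, 2, 4, 8] / [3, 6] / [5] / [7]
  Insert 1 (step 9): P = [1, 5, 7, 8] / [2, 6] / [3] / [4] / [9];  Q = [1, 2, 4, 8] / [3, 6] / [5] / [7] / [9]
Final shape: (4, 2, 1, 1, 1).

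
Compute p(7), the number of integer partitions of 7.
p(7) = 15

List all partitions of 7: 7, 6+1, 5+2, 5+1+1, 4+3, 4+2+1, 4+1+1+1, 3+3+1, 3+2+2, 3+2+1+1, 3+1+1+1+1, 2+2+2+1, 2+2+1+1+1, 2+1+1+1+1+1, 1+1+1+1+1+1+1. Counting them gives p(7) = 15.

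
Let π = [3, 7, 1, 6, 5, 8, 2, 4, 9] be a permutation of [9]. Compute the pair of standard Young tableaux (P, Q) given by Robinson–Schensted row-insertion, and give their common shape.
P = [1, 2, 4, 9] / [3, 5, 8] / [6] / [7];  Q = [1, 2, 6, 9] / [3, 4, 8] / [5] / [7];  common shape = (4, 3, 1, 1)

Row-insert the values π_1, π_2, … into P one at a time, bumping the leftmost entry strictly greater than the inserted value down to the next row. The recording tableau Q records, in position (i, j), the step at which that cell was added to P.
  Insert 3 (step 1): P = [3];  Q = [1]
  Insert 7 (step 2): P = [3, 7];  Q = [1, 2]
  Insert 1 (step 3): P = [1, 7] / [3];  Q = [1, 2] / [3]
  Insert 6 (step 4): P = [1, 6] / [3, 7];  Q = [1, 2] / [3, 4]
  Insert 5 (step 5): P = [1, 5] / [3, 6] / [7];  Q = [1, 2] / [3, 4] / [5]
  Insert 8 (step 6): P = [1, 5, 8] / [3, 6] / [7];  Q = [1, 2, 6] / [3, 4] / [5]
  Insert 2 (step 7): P = [1, 2, 8] / [3, 5] / [6] / [7];  Q = [1, 2, 6] / [3, 4] / [5] / [7]
  Insert 4 (step 8): P = [1, 2, 4] / [3, 5, 8] / [6] / [7];  Q = [1, 2, 6] / [3, 4, 8] / [5] / [7]
  Insert 9 (step 9): P = [1, 2, 4, 9] / [3, 5, 8] / [6] / [7];  Q = [1, 2, 6, 9] / [3, 4, 8] / [5] / [7]
Final shape: (4, 3, 1, 1).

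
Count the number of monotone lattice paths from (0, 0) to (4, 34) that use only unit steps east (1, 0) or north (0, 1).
Number of paths = 73815

A monotone lattice path from (0, 0) to (4, 34) consists of 4 east steps and 34 north steps in some order, so it is determined by which 4 of the 38 steps are east. The count is C(38, 4) = 73815.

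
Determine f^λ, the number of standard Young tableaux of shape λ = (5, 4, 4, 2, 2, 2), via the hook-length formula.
# SYT of shape (5, 4, 4, 2, 2, 2) = 16628040

Hook-length formula: f^λ = n! / Π hook(c), product over all cells c of the Young diagram. For λ = (5, 4, 4, 2, 2, 2), n = 19 boxes. Hook lengths by row (left-to-right, top-to-bottom): [10, 9, 5, 4, 1]; [8, 7, 3, 2]; [7, 6, 2, 1]; [4, 3]; [3, 2]; [2, 1]. Product of hooks = 7315660800. So f^λ = 19! / 7315660800 = 121645100408832000 / 7315660800 = 16628040.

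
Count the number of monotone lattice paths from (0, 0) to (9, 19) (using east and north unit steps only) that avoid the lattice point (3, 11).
Number of paths = 5813808

Total paths from (0, 0) to (9, 19): C(28, 9) = 6906900. Paths through (3, 11): (paths (0, 0) → (3, 11)) × (paths (3, 11) → (9, 19)) = C(14, 3) · C(14, 6) = 364 · 3003 = 1093092. Avoidance count = 6906900 − 1093092 = 5813808.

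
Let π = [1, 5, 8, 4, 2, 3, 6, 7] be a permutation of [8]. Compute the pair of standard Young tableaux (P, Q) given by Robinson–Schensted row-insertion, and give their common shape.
P = [1, 2, 3, 6, 7] / [4, 8] / [5];  Q = [1, 2, 3, 7, 8] / [4, 6] / [5];  common shape = (5, 2, 1)

Row-insert the values π_1, π_2, … into P one at a time, bumping the leftmost entry strictly greater than the inserted value down to the next row. The recording tableau Q records, in position (i, j), the step at which that cell was added to P.
  Insert 1 (step 1): P = [1];  Q = [1]
  Insert 5 (step 2): P = [1, 5];  Q = [1, 2]
  Insert 8 (step 3): P = [1, 5, 8];  Q = [1, 2, 3]
  Insert 4 (step 4): P = [1, 4, 8] / [5];  Q = [1, 2, 3] / [4]
  Insert 2 (step 5): P = [1, 2, 8] / [4] / [5];  Q = [1, 2, 3] / [4] / [5]
  Insert 3 (step 6): P = [1, 2, 3] / [4, 8] / [5];  Q = [1, 2, 3] / [4, 6] / [5]
  Insert 6 (step 7): P = [1, 2, 3, 6] / [4, 8] / [5];  Q = [1, 2, 3, 7] / [4, 6] / [5]
  Insert 7 (step 8): P = [1, 2, 3, 6, 7] / [4, 8] / [5];  Q = [1, 2, 3, 7, 8] / [4, 6] / [5]
Final shape: (5, 2, 1).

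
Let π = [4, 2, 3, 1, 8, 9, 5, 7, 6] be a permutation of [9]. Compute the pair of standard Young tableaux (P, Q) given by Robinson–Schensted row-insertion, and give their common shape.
P = [1, 3, 5, 6] / [2, 7, 9] / [4, 8];  Q = [1, 3, 5, 6] / [2, 7, 8] / [4, 9];  common shape = (4, 3, 2)

Row-insert the values π_1, π_2, … into P one at a time, bumping the leftmost entry strictly greater than the inserted value down to the next row. The recording tableau Q records, in position (i, j), the step at which that cell was added to P.
  Insert 4 (step 1): P = [4];  Q = [1]
  Insert 2 (step 2): P = [2] / [4];  Q = [1] / [2]
  Insert 3 (step 3): P = [2, 3] / [4];  Q = [1, 3] / [2]
  Insert 1 (step 4): P = [1, 3] / [2] / [4];  Q = [1, 3] / [2] / [4]
  Insert 8 (step 5): P = [1, 3, 8] / [2] / [4];  Q = [1, 3, 5] / [2] / [4]
  Insert 9 (step 6): P = [1, 3, 8, 9] / [2] / [4];  Q = [1, 3, 5, 6] / [2] / [4]
  Insert 5 (step 7): P = [1, 3, 5, 9] / [2, 8] / [4];  Q = [1, 3, 5, 6] / [2, 7] / [4]
  Insert 7 (step 8): P = [1, 3, 5, 7] / [2, 8, 9] / [4];  Q = [1, 3, 5, 6] / [2, 7, 8] / [4]
  Insert 6 (step 9): P = [1, 3, 5, 6] / [2, 7, 9] / [4, 8];  Q = [1, 3, 5, 6] / [2, 7, 8] / [4, 9]
Final shape: (4, 3, 2).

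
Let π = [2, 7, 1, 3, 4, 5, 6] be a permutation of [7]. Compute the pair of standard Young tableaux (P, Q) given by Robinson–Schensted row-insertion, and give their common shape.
P = [1, 3, 4, 5, 6] / [2, 7];  Q = [1, 2, 5, 6, 7] / [3, 4];  common shape = (5, 2)

Row-insert the values π_1, π_2, … into P one at a time, bumping the leftmost entry strictly greater than the inserted value down to the next row. The recording tableau Q records, in position (i, j), the step at which that cell was added to P.
  Insert 2 (step 1): P = [2];  Q = [1]
  Insert 7 (step 2): P = [2, 7];  Q = [1, 2]
  Insert 1 (step 3): P = [1, 7] / [2];  Q = [1, 2] / [3]
  Insert 3 (step 4): P = [1, 3] / [2, 7];  Q = [1, 2] / [3, 4]
  Insert 4 (step 5): P = [1, 3, 4] / [2, 7];  Q = [1, 2, 5] / [3, 4]
  Insert 5 (step 6): P = [1, 3, 4, 5] / [2, 7];  Q = [1, 2, 5, 6] / [3, 4]
  Insert 6 (step 7): P = [1, 3, 4, 5, 6] / [2, 7];  Q = [1, 2, 5, 6, 7] / [3, 4]
Final shape: (5, 2).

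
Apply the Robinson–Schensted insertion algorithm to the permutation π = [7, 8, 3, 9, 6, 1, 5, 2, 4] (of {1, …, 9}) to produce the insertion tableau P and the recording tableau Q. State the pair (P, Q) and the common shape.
P = [1, 2, 4] / [3, 5, 9] / [6, 8] / [7];  Q = [1, 2, 4] / [3, 5, 9] / [6, 7] / [8];  common shape = (3, 3, 2, 1)

Row-insert the values π_1, π_2, … into P one at a time, bumping the leftmost entry strictly greater than the inserted value down to the next row. The recording tableau Q records, in position (i, j), the step at which that cell was added to P.
  Insert 7 (step 1): P = [7];  Q = [1]
  Insert 8 (step 2): P = [7, 8];  Q = [1, 2]
  Insert 3 (step 3): P = [3, 8] / [7];  Q = [1, 2] / [3]
  Insert 9 (step 4): P = [3, 8, 9] / [7];  Q = [1, 2, 4] / [3]
  Insert 6 (step 5): P = [3, 6, 9] / [7, 8];  Q = [1, 2, 4] / [3, 5]
  Insert 1 (step 6): P = [1, 6, 9] / [3, 8] / [7];  Q = [1, 2, 4] / [3, 5] / [6]
  Insert 5 (step 7): P = [1, 5, 9] / [3, 6] / [7, 8];  Q = [1, 2, 4] / [3, 5] / [6, 7]
  Insert 2 (step 8): P = [1, 2, 9] / [3, 5] / [6, 8] / [7];  Q = [1, 2, 4] / [3, 5] / [6, 7] / [8]
  Insert 4 (step 9): P = [1, 2, 4] / [3, 5, 9] / [6, 8] / [7];  Q = [1, 2, 4] / [3, 5, 9] / [6, 7] / [8]
Final shape: (3, 3, 2, 1).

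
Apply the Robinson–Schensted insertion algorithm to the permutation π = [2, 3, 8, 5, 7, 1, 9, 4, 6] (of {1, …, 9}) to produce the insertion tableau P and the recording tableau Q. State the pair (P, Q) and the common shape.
P = [1, 3, 4, 6, 9] / [2, 5, 7] / [8];  Q = [1, 2, 3, 5, 7] / [4, 8, 9] / [6];  common shape = (5, 3, 1)

Row-insert the values π_1, π_2, … into P one at a time, bumping the leftmost entry strictly greater than the inserted value down to the next row. The recording tableau Q records, in position (i, j), the step at which that cell was added to P.
  Insert 2 (step 1): P = [2];  Q = [1]
  Insert 3 (step 2): P = [2, 3];  Q = [1, 2]
  Insert 8 (step 3): P = [2, 3, 8];  Q = [1, 2, 3]
  Insert 5 (step 4): P = [2, 3, 5] / [8];  Q = [1, 2, 3] / [4]
  Insert 7 (step 5): P = [2, 3, 5, 7] / [8];  Q = [1, 2, 3, 5] / [4]
  Insert 1 (step 6): P = [1, 3, 5, 7] / [2] / [8];  Q = [1, 2, 3, 5] / [4] / [6]
  Insert 9 (step 7): P = [1, 3, 5, 7, 9] / [2] / [8];  Q = [1, 2, 3, 5, 7] / [4] / [6]
  Insert 4 (step 8): P = [1, 3, 4, 7, 9] / [2, 5] / [8];  Q = [1, 2, 3, 5, 7] / [4, 8] / [6]
  Insert 6 (step 9): P = [1, 3, 4, 6, 9] / [2, 5, 7] / [8];  Q = [1, 2, 3, 5, 7] / [4, 8, 9] / [6]
Final shape: (5, 3, 1).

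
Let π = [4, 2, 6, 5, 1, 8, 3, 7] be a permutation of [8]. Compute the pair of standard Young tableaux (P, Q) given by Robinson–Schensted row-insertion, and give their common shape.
P = [1, 3, 7] / [2, 5, 8] / [4, 6];  Q = [1, 3, 6] / [2, 4, 8] / [5, 7];  common shape = (3, 3, 2)

Row-insert the values π_1, π_2, … into P one at a time, bumping the leftmost entry strictly greater than the inserted value down to the next row. The recording tableau Q records, in position (i, j), the step at which that cell was added to P.
  Insert 4 (step 1): P = [4];  Q = [1]
  Insert 2 (step 2): P = [2] / [4];  Q = [1] / [2]
  Insert 6 (step 3): P = [2, 6] / [4];  Q = [1, 3] / [2]
  Insert 5 (step 4): P = [2, 5] / [4, 6];  Q = [1, 3] / [2, 4]
  Insert 1 (step 5): P = [1, 5] / [2, 6] / [4];  Q = [1, 3] / [2, 4] / [5]
  Insert 8 (step 6): P = [1, 5, 8] / [2, 6] / [4];  Q = [1, 3, 6] / [2, 4] / [5]
  Insert 3 (step 7): P = [1, 3, 8] / [2, 5] / [4, 6];  Q = [1, 3, 6] / [2, 4] / [5, 7]
  Insert 7 (step 8): P = [1, 3, 7] / [2, 5, 8] / [4, 6];  Q = [1, 3, 6] / [2, 4, 8] / [5, 7]
Final shape: (3, 3, 2).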